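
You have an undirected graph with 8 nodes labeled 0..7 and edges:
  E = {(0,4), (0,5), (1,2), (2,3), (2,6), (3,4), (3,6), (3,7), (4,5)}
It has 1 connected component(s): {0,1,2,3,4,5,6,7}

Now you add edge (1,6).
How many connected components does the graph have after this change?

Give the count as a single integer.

Answer: 1

Derivation:
Initial component count: 1
Add (1,6): endpoints already in same component. Count unchanged: 1.
New component count: 1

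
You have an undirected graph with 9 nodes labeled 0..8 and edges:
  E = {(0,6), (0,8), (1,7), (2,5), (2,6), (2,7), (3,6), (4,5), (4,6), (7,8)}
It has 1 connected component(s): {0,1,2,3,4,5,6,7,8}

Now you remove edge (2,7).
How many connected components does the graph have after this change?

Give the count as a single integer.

Initial component count: 1
Remove (2,7): not a bridge. Count unchanged: 1.
  After removal, components: {0,1,2,3,4,5,6,7,8}
New component count: 1

Answer: 1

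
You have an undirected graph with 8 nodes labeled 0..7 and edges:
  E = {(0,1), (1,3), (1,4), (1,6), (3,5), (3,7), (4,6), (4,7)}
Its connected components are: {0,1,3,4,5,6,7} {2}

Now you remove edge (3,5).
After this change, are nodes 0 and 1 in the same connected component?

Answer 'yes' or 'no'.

Initial components: {0,1,3,4,5,6,7} {2}
Removing edge (3,5): it was a bridge — component count 2 -> 3.
New components: {0,1,3,4,6,7} {2} {5}
Are 0 and 1 in the same component? yes

Answer: yes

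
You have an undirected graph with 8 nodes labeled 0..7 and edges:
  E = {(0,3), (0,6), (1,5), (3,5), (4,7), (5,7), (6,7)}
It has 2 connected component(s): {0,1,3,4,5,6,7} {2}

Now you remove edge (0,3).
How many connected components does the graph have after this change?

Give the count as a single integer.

Answer: 2

Derivation:
Initial component count: 2
Remove (0,3): not a bridge. Count unchanged: 2.
  After removal, components: {0,1,3,4,5,6,7} {2}
New component count: 2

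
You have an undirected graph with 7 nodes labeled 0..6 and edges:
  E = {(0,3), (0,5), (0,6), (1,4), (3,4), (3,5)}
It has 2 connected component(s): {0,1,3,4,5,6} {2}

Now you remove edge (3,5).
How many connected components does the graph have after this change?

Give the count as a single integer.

Answer: 2

Derivation:
Initial component count: 2
Remove (3,5): not a bridge. Count unchanged: 2.
  After removal, components: {0,1,3,4,5,6} {2}
New component count: 2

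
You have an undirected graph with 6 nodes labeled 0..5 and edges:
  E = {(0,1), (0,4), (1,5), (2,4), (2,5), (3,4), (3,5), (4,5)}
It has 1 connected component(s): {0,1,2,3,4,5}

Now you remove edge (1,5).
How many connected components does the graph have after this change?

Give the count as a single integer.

Answer: 1

Derivation:
Initial component count: 1
Remove (1,5): not a bridge. Count unchanged: 1.
  After removal, components: {0,1,2,3,4,5}
New component count: 1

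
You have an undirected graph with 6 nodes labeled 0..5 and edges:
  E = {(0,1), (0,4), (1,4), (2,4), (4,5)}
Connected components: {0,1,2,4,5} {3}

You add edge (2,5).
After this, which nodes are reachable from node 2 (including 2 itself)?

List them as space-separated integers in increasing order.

Answer: 0 1 2 4 5

Derivation:
Before: nodes reachable from 2: {0,1,2,4,5}
Adding (2,5): both endpoints already in same component. Reachability from 2 unchanged.
After: nodes reachable from 2: {0,1,2,4,5}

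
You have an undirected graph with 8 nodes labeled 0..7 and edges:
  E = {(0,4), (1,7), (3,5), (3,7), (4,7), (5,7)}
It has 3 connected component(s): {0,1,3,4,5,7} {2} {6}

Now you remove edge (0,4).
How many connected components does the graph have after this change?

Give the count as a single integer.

Initial component count: 3
Remove (0,4): it was a bridge. Count increases: 3 -> 4.
  After removal, components: {0} {1,3,4,5,7} {2} {6}
New component count: 4

Answer: 4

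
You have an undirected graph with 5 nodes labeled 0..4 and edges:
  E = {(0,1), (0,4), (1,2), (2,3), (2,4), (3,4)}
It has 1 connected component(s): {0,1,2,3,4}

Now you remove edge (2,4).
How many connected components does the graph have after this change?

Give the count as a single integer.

Answer: 1

Derivation:
Initial component count: 1
Remove (2,4): not a bridge. Count unchanged: 1.
  After removal, components: {0,1,2,3,4}
New component count: 1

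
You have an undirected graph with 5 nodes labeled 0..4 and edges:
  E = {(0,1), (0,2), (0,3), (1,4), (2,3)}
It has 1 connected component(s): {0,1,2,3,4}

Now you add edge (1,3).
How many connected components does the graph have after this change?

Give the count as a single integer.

Answer: 1

Derivation:
Initial component count: 1
Add (1,3): endpoints already in same component. Count unchanged: 1.
New component count: 1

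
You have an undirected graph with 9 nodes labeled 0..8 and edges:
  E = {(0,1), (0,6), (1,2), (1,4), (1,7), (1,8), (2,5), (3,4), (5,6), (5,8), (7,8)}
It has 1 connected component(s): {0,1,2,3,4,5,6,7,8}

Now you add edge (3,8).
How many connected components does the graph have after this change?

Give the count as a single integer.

Answer: 1

Derivation:
Initial component count: 1
Add (3,8): endpoints already in same component. Count unchanged: 1.
New component count: 1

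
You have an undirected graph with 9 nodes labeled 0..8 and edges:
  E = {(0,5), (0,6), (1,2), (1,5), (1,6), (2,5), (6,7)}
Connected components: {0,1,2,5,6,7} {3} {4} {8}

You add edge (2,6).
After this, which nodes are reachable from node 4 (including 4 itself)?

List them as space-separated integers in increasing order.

Answer: 4

Derivation:
Before: nodes reachable from 4: {4}
Adding (2,6): both endpoints already in same component. Reachability from 4 unchanged.
After: nodes reachable from 4: {4}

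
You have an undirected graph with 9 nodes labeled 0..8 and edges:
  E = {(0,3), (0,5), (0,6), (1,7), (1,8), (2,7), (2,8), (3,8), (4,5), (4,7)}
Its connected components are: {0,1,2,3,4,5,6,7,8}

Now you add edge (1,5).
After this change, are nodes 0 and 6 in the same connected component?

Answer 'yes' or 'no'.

Initial components: {0,1,2,3,4,5,6,7,8}
Adding edge (1,5): both already in same component {0,1,2,3,4,5,6,7,8}. No change.
New components: {0,1,2,3,4,5,6,7,8}
Are 0 and 6 in the same component? yes

Answer: yes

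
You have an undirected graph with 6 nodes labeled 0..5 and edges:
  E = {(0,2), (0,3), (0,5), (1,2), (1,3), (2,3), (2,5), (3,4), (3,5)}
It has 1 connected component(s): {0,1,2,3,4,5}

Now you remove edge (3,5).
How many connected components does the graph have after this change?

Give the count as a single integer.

Answer: 1

Derivation:
Initial component count: 1
Remove (3,5): not a bridge. Count unchanged: 1.
  After removal, components: {0,1,2,3,4,5}
New component count: 1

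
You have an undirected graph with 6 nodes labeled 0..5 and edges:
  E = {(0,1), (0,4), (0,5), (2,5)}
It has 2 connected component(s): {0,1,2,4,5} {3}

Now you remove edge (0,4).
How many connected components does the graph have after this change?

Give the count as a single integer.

Initial component count: 2
Remove (0,4): it was a bridge. Count increases: 2 -> 3.
  After removal, components: {0,1,2,5} {3} {4}
New component count: 3

Answer: 3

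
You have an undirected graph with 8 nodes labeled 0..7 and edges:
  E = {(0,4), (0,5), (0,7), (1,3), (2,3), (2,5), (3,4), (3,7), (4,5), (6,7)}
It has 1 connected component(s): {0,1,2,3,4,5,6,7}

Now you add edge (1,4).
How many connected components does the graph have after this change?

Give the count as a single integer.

Initial component count: 1
Add (1,4): endpoints already in same component. Count unchanged: 1.
New component count: 1

Answer: 1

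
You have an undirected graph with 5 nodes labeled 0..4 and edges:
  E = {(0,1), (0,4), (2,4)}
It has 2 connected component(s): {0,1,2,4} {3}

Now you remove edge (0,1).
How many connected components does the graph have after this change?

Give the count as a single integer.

Initial component count: 2
Remove (0,1): it was a bridge. Count increases: 2 -> 3.
  After removal, components: {0,2,4} {1} {3}
New component count: 3

Answer: 3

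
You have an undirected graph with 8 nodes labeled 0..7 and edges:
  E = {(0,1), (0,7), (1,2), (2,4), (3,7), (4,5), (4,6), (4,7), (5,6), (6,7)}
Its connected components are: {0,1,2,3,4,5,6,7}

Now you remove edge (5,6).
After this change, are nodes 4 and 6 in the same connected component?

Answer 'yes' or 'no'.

Initial components: {0,1,2,3,4,5,6,7}
Removing edge (5,6): not a bridge — component count unchanged at 1.
New components: {0,1,2,3,4,5,6,7}
Are 4 and 6 in the same component? yes

Answer: yes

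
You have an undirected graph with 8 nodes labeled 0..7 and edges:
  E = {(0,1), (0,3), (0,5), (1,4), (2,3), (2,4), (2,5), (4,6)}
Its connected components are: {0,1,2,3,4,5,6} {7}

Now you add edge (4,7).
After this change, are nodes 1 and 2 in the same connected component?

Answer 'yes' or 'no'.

Answer: yes

Derivation:
Initial components: {0,1,2,3,4,5,6} {7}
Adding edge (4,7): merges {0,1,2,3,4,5,6} and {7}.
New components: {0,1,2,3,4,5,6,7}
Are 1 and 2 in the same component? yes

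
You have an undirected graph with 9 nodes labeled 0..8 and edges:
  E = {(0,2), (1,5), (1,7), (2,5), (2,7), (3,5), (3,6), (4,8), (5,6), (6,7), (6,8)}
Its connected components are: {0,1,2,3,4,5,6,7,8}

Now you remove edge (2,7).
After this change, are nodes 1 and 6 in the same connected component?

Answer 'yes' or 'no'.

Answer: yes

Derivation:
Initial components: {0,1,2,3,4,5,6,7,8}
Removing edge (2,7): not a bridge — component count unchanged at 1.
New components: {0,1,2,3,4,5,6,7,8}
Are 1 and 6 in the same component? yes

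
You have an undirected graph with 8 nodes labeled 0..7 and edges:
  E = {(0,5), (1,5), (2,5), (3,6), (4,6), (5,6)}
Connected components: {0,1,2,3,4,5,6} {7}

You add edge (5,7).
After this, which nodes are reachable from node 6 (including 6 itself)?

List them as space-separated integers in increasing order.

Before: nodes reachable from 6: {0,1,2,3,4,5,6}
Adding (5,7): merges 6's component with another. Reachability grows.
After: nodes reachable from 6: {0,1,2,3,4,5,6,7}

Answer: 0 1 2 3 4 5 6 7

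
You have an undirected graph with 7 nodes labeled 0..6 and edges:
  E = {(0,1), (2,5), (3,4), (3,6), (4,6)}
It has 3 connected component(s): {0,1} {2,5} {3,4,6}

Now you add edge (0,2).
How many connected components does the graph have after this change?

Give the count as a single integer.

Initial component count: 3
Add (0,2): merges two components. Count decreases: 3 -> 2.
New component count: 2

Answer: 2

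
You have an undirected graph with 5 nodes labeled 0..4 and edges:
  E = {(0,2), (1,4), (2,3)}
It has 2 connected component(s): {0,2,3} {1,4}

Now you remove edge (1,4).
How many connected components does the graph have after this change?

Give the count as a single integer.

Answer: 3

Derivation:
Initial component count: 2
Remove (1,4): it was a bridge. Count increases: 2 -> 3.
  After removal, components: {0,2,3} {1} {4}
New component count: 3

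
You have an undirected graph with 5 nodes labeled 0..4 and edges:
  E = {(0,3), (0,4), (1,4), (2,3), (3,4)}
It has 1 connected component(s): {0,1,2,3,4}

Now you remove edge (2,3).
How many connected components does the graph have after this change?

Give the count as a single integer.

Answer: 2

Derivation:
Initial component count: 1
Remove (2,3): it was a bridge. Count increases: 1 -> 2.
  After removal, components: {0,1,3,4} {2}
New component count: 2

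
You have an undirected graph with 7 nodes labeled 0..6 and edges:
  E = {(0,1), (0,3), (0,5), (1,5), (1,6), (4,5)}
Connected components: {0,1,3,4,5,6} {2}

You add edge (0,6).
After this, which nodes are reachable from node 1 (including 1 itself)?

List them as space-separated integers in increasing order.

Answer: 0 1 3 4 5 6

Derivation:
Before: nodes reachable from 1: {0,1,3,4,5,6}
Adding (0,6): both endpoints already in same component. Reachability from 1 unchanged.
After: nodes reachable from 1: {0,1,3,4,5,6}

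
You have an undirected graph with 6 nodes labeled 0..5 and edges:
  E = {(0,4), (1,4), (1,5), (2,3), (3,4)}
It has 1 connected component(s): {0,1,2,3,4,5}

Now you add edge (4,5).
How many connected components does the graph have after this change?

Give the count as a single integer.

Answer: 1

Derivation:
Initial component count: 1
Add (4,5): endpoints already in same component. Count unchanged: 1.
New component count: 1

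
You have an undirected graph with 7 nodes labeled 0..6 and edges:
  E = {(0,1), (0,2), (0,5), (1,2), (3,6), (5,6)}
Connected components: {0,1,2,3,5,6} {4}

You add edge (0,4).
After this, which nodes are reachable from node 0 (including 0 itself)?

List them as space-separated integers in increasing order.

Before: nodes reachable from 0: {0,1,2,3,5,6}
Adding (0,4): merges 0's component with another. Reachability grows.
After: nodes reachable from 0: {0,1,2,3,4,5,6}

Answer: 0 1 2 3 4 5 6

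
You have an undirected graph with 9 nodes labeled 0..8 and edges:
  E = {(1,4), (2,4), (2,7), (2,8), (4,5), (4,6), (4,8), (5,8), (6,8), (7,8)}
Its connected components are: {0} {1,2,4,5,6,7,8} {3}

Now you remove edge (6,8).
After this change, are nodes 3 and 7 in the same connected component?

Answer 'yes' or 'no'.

Answer: no

Derivation:
Initial components: {0} {1,2,4,5,6,7,8} {3}
Removing edge (6,8): not a bridge — component count unchanged at 3.
New components: {0} {1,2,4,5,6,7,8} {3}
Are 3 and 7 in the same component? no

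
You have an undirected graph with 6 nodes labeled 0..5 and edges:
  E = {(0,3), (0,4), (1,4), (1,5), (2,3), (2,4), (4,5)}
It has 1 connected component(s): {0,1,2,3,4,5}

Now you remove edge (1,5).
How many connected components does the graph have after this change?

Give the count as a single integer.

Initial component count: 1
Remove (1,5): not a bridge. Count unchanged: 1.
  After removal, components: {0,1,2,3,4,5}
New component count: 1

Answer: 1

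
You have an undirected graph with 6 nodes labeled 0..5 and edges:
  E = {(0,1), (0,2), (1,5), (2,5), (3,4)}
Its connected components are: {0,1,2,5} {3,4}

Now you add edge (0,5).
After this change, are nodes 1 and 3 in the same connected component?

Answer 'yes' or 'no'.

Initial components: {0,1,2,5} {3,4}
Adding edge (0,5): both already in same component {0,1,2,5}. No change.
New components: {0,1,2,5} {3,4}
Are 1 and 3 in the same component? no

Answer: no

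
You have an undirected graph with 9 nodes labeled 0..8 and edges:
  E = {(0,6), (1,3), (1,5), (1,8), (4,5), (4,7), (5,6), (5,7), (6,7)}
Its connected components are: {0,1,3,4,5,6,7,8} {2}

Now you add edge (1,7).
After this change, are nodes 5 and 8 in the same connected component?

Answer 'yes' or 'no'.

Answer: yes

Derivation:
Initial components: {0,1,3,4,5,6,7,8} {2}
Adding edge (1,7): both already in same component {0,1,3,4,5,6,7,8}. No change.
New components: {0,1,3,4,5,6,7,8} {2}
Are 5 and 8 in the same component? yes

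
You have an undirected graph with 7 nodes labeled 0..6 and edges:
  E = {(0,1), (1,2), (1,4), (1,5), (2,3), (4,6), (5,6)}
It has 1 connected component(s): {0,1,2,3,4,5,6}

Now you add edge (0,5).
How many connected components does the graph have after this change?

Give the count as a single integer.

Initial component count: 1
Add (0,5): endpoints already in same component. Count unchanged: 1.
New component count: 1

Answer: 1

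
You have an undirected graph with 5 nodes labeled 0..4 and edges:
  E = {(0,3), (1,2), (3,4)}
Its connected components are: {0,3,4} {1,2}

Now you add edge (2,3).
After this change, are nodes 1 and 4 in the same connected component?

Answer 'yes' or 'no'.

Answer: yes

Derivation:
Initial components: {0,3,4} {1,2}
Adding edge (2,3): merges {1,2} and {0,3,4}.
New components: {0,1,2,3,4}
Are 1 and 4 in the same component? yes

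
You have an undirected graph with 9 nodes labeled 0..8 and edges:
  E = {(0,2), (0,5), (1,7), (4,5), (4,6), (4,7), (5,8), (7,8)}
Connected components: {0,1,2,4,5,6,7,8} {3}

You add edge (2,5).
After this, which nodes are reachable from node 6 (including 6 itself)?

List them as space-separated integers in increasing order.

Before: nodes reachable from 6: {0,1,2,4,5,6,7,8}
Adding (2,5): both endpoints already in same component. Reachability from 6 unchanged.
After: nodes reachable from 6: {0,1,2,4,5,6,7,8}

Answer: 0 1 2 4 5 6 7 8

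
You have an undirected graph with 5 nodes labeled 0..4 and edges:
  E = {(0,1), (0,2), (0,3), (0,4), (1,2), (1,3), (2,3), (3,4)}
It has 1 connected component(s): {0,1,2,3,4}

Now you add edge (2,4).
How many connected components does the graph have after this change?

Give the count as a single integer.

Answer: 1

Derivation:
Initial component count: 1
Add (2,4): endpoints already in same component. Count unchanged: 1.
New component count: 1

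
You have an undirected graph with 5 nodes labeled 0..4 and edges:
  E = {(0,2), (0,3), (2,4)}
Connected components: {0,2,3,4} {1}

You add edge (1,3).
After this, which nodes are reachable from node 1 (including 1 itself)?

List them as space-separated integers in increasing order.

Before: nodes reachable from 1: {1}
Adding (1,3): merges 1's component with another. Reachability grows.
After: nodes reachable from 1: {0,1,2,3,4}

Answer: 0 1 2 3 4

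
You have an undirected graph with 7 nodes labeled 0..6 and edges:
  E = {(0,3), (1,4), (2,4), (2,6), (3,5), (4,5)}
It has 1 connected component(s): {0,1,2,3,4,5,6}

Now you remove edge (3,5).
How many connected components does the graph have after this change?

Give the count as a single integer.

Initial component count: 1
Remove (3,5): it was a bridge. Count increases: 1 -> 2.
  After removal, components: {0,3} {1,2,4,5,6}
New component count: 2

Answer: 2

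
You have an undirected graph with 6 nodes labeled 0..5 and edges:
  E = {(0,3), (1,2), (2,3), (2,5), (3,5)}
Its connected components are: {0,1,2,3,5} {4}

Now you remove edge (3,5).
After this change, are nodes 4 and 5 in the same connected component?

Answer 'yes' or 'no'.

Answer: no

Derivation:
Initial components: {0,1,2,3,5} {4}
Removing edge (3,5): not a bridge — component count unchanged at 2.
New components: {0,1,2,3,5} {4}
Are 4 and 5 in the same component? no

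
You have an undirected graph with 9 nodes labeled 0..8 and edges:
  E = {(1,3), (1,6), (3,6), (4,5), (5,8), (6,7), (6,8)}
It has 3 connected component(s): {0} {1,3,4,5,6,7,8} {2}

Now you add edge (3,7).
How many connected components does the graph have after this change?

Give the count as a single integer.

Answer: 3

Derivation:
Initial component count: 3
Add (3,7): endpoints already in same component. Count unchanged: 3.
New component count: 3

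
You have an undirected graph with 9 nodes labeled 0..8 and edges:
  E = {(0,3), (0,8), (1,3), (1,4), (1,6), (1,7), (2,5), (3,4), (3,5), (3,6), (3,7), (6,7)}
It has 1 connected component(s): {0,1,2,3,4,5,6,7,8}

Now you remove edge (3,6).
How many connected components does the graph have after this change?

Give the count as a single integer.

Answer: 1

Derivation:
Initial component count: 1
Remove (3,6): not a bridge. Count unchanged: 1.
  After removal, components: {0,1,2,3,4,5,6,7,8}
New component count: 1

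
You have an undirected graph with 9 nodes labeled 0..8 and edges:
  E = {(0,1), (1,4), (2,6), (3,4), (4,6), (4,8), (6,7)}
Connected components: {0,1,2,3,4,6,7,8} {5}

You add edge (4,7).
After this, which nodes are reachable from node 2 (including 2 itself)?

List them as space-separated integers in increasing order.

Before: nodes reachable from 2: {0,1,2,3,4,6,7,8}
Adding (4,7): both endpoints already in same component. Reachability from 2 unchanged.
After: nodes reachable from 2: {0,1,2,3,4,6,7,8}

Answer: 0 1 2 3 4 6 7 8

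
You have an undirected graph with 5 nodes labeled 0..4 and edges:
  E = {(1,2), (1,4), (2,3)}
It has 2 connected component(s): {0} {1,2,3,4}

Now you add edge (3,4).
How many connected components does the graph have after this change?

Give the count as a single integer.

Answer: 2

Derivation:
Initial component count: 2
Add (3,4): endpoints already in same component. Count unchanged: 2.
New component count: 2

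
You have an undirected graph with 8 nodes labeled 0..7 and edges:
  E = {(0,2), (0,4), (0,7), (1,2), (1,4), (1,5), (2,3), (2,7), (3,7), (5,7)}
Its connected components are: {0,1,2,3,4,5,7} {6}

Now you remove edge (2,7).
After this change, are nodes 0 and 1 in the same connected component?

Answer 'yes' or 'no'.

Initial components: {0,1,2,3,4,5,7} {6}
Removing edge (2,7): not a bridge — component count unchanged at 2.
New components: {0,1,2,3,4,5,7} {6}
Are 0 and 1 in the same component? yes

Answer: yes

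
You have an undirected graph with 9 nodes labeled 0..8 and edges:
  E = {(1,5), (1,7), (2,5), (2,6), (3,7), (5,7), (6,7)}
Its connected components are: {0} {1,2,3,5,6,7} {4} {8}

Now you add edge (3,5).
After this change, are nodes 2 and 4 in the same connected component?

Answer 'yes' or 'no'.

Answer: no

Derivation:
Initial components: {0} {1,2,3,5,6,7} {4} {8}
Adding edge (3,5): both already in same component {1,2,3,5,6,7}. No change.
New components: {0} {1,2,3,5,6,7} {4} {8}
Are 2 and 4 in the same component? no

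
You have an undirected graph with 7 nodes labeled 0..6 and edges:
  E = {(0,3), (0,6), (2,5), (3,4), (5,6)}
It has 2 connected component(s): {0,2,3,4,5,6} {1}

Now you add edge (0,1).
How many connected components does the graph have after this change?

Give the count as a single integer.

Initial component count: 2
Add (0,1): merges two components. Count decreases: 2 -> 1.
New component count: 1

Answer: 1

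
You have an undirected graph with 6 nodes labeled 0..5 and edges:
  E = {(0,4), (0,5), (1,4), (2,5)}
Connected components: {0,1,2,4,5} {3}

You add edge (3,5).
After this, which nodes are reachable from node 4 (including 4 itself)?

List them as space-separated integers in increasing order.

Answer: 0 1 2 3 4 5

Derivation:
Before: nodes reachable from 4: {0,1,2,4,5}
Adding (3,5): merges 4's component with another. Reachability grows.
After: nodes reachable from 4: {0,1,2,3,4,5}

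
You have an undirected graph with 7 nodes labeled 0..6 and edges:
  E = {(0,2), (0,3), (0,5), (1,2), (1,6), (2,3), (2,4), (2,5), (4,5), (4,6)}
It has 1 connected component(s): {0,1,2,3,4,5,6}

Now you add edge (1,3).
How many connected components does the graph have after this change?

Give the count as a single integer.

Answer: 1

Derivation:
Initial component count: 1
Add (1,3): endpoints already in same component. Count unchanged: 1.
New component count: 1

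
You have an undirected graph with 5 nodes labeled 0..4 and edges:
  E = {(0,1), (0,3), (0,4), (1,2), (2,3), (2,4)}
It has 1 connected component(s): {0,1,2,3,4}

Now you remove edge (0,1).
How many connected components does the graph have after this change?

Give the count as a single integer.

Answer: 1

Derivation:
Initial component count: 1
Remove (0,1): not a bridge. Count unchanged: 1.
  After removal, components: {0,1,2,3,4}
New component count: 1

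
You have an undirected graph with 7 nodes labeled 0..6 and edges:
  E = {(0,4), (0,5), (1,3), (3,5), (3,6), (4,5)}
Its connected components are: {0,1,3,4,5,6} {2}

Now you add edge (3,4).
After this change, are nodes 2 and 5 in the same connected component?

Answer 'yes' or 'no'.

Answer: no

Derivation:
Initial components: {0,1,3,4,5,6} {2}
Adding edge (3,4): both already in same component {0,1,3,4,5,6}. No change.
New components: {0,1,3,4,5,6} {2}
Are 2 and 5 in the same component? no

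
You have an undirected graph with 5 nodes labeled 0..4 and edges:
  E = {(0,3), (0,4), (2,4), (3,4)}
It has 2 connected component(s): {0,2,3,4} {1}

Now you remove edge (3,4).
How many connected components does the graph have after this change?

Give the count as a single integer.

Initial component count: 2
Remove (3,4): not a bridge. Count unchanged: 2.
  After removal, components: {0,2,3,4} {1}
New component count: 2

Answer: 2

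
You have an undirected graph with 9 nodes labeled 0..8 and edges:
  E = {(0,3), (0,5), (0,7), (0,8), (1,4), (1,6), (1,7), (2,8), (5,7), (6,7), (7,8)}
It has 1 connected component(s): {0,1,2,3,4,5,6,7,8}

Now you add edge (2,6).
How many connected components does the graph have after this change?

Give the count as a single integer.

Answer: 1

Derivation:
Initial component count: 1
Add (2,6): endpoints already in same component. Count unchanged: 1.
New component count: 1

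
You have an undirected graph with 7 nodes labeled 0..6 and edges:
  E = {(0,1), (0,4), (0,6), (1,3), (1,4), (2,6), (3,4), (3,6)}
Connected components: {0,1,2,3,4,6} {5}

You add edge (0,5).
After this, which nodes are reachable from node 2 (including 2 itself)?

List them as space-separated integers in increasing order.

Before: nodes reachable from 2: {0,1,2,3,4,6}
Adding (0,5): merges 2's component with another. Reachability grows.
After: nodes reachable from 2: {0,1,2,3,4,5,6}

Answer: 0 1 2 3 4 5 6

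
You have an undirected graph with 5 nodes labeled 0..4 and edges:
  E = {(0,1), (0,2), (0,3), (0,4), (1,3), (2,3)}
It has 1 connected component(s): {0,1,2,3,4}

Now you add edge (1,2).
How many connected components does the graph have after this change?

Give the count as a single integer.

Initial component count: 1
Add (1,2): endpoints already in same component. Count unchanged: 1.
New component count: 1

Answer: 1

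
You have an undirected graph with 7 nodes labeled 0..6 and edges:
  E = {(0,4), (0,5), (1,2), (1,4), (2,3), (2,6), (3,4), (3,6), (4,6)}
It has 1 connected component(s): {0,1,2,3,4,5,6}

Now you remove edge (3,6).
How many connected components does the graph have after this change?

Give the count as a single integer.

Answer: 1

Derivation:
Initial component count: 1
Remove (3,6): not a bridge. Count unchanged: 1.
  After removal, components: {0,1,2,3,4,5,6}
New component count: 1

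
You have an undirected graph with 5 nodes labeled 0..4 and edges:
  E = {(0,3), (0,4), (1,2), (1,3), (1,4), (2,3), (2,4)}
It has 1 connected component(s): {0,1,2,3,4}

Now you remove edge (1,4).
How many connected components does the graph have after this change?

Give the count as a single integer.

Answer: 1

Derivation:
Initial component count: 1
Remove (1,4): not a bridge. Count unchanged: 1.
  After removal, components: {0,1,2,3,4}
New component count: 1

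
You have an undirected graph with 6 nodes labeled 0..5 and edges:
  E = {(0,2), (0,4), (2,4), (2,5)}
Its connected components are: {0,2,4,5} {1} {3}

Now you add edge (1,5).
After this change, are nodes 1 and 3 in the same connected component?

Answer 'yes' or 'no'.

Answer: no

Derivation:
Initial components: {0,2,4,5} {1} {3}
Adding edge (1,5): merges {1} and {0,2,4,5}.
New components: {0,1,2,4,5} {3}
Are 1 and 3 in the same component? no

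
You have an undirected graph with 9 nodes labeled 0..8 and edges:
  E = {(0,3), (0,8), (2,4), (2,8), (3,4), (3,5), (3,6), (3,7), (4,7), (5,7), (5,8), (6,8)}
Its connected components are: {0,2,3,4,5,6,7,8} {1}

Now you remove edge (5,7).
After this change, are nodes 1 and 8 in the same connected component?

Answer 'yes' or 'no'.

Initial components: {0,2,3,4,5,6,7,8} {1}
Removing edge (5,7): not a bridge — component count unchanged at 2.
New components: {0,2,3,4,5,6,7,8} {1}
Are 1 and 8 in the same component? no

Answer: no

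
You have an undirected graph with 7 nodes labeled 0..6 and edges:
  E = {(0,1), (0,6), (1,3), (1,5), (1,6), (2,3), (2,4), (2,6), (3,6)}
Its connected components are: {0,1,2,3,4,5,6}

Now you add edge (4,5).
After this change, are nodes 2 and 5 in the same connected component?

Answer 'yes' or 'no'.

Answer: yes

Derivation:
Initial components: {0,1,2,3,4,5,6}
Adding edge (4,5): both already in same component {0,1,2,3,4,5,6}. No change.
New components: {0,1,2,3,4,5,6}
Are 2 and 5 in the same component? yes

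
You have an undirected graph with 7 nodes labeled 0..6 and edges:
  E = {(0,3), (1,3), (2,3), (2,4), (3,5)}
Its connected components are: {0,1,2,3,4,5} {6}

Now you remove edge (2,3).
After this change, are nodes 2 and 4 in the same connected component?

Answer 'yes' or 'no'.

Initial components: {0,1,2,3,4,5} {6}
Removing edge (2,3): it was a bridge — component count 2 -> 3.
New components: {0,1,3,5} {2,4} {6}
Are 2 and 4 in the same component? yes

Answer: yes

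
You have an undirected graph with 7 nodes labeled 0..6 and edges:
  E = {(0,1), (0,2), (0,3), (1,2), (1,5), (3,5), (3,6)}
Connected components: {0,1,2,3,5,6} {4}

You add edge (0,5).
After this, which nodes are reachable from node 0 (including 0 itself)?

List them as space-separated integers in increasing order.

Answer: 0 1 2 3 5 6

Derivation:
Before: nodes reachable from 0: {0,1,2,3,5,6}
Adding (0,5): both endpoints already in same component. Reachability from 0 unchanged.
After: nodes reachable from 0: {0,1,2,3,5,6}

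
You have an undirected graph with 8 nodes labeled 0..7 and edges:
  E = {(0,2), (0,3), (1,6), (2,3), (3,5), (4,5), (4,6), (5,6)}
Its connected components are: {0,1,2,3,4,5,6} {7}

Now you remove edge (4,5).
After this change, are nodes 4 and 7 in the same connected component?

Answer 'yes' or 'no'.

Initial components: {0,1,2,3,4,5,6} {7}
Removing edge (4,5): not a bridge — component count unchanged at 2.
New components: {0,1,2,3,4,5,6} {7}
Are 4 and 7 in the same component? no

Answer: no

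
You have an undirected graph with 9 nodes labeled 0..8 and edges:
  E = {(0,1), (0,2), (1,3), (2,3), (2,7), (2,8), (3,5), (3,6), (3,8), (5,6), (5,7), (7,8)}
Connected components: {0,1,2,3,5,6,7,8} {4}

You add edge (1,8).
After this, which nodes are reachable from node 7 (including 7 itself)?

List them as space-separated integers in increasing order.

Before: nodes reachable from 7: {0,1,2,3,5,6,7,8}
Adding (1,8): both endpoints already in same component. Reachability from 7 unchanged.
After: nodes reachable from 7: {0,1,2,3,5,6,7,8}

Answer: 0 1 2 3 5 6 7 8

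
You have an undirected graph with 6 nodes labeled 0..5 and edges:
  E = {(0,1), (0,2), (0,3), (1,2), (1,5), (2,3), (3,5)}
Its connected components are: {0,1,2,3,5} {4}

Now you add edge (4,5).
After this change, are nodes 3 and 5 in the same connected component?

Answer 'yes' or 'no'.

Initial components: {0,1,2,3,5} {4}
Adding edge (4,5): merges {4} and {0,1,2,3,5}.
New components: {0,1,2,3,4,5}
Are 3 and 5 in the same component? yes

Answer: yes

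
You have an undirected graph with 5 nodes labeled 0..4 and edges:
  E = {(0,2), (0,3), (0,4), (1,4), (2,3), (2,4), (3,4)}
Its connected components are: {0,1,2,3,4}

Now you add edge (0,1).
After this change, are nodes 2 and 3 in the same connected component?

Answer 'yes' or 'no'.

Initial components: {0,1,2,3,4}
Adding edge (0,1): both already in same component {0,1,2,3,4}. No change.
New components: {0,1,2,3,4}
Are 2 and 3 in the same component? yes

Answer: yes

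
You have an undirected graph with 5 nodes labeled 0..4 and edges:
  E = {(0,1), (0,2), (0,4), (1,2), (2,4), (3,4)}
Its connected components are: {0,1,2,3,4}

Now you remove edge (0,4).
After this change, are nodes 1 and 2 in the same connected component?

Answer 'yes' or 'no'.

Answer: yes

Derivation:
Initial components: {0,1,2,3,4}
Removing edge (0,4): not a bridge — component count unchanged at 1.
New components: {0,1,2,3,4}
Are 1 and 2 in the same component? yes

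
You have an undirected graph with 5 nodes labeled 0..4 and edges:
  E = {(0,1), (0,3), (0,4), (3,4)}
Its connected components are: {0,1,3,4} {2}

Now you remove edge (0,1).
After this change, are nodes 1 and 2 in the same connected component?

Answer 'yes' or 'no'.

Initial components: {0,1,3,4} {2}
Removing edge (0,1): it was a bridge — component count 2 -> 3.
New components: {0,3,4} {1} {2}
Are 1 and 2 in the same component? no

Answer: no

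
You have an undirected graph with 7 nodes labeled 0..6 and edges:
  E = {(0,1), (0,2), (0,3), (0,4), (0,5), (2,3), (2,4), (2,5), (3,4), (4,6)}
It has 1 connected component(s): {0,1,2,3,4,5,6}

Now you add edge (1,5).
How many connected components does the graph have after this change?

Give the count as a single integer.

Answer: 1

Derivation:
Initial component count: 1
Add (1,5): endpoints already in same component. Count unchanged: 1.
New component count: 1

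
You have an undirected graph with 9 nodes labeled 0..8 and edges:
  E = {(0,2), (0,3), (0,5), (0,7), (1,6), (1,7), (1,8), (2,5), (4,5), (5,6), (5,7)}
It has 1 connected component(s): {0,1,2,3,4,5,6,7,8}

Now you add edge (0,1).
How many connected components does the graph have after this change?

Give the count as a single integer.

Initial component count: 1
Add (0,1): endpoints already in same component. Count unchanged: 1.
New component count: 1

Answer: 1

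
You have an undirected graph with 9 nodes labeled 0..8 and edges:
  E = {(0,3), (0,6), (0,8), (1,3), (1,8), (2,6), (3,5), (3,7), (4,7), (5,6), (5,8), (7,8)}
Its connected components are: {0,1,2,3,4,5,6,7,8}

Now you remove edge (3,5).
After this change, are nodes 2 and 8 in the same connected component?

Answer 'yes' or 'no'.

Initial components: {0,1,2,3,4,5,6,7,8}
Removing edge (3,5): not a bridge — component count unchanged at 1.
New components: {0,1,2,3,4,5,6,7,8}
Are 2 and 8 in the same component? yes

Answer: yes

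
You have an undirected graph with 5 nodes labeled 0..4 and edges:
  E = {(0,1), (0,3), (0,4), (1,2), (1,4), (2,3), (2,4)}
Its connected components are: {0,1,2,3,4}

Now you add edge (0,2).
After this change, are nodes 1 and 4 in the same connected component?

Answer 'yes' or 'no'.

Answer: yes

Derivation:
Initial components: {0,1,2,3,4}
Adding edge (0,2): both already in same component {0,1,2,3,4}. No change.
New components: {0,1,2,3,4}
Are 1 and 4 in the same component? yes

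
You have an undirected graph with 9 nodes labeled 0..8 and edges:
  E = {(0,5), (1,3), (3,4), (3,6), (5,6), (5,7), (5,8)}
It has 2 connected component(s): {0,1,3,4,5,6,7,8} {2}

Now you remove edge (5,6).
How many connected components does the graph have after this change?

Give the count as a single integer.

Answer: 3

Derivation:
Initial component count: 2
Remove (5,6): it was a bridge. Count increases: 2 -> 3.
  After removal, components: {0,5,7,8} {1,3,4,6} {2}
New component count: 3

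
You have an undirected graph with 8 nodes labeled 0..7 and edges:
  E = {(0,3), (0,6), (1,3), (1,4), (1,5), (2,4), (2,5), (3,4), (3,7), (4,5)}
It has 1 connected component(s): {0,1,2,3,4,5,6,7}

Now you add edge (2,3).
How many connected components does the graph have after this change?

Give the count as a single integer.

Initial component count: 1
Add (2,3): endpoints already in same component. Count unchanged: 1.
New component count: 1

Answer: 1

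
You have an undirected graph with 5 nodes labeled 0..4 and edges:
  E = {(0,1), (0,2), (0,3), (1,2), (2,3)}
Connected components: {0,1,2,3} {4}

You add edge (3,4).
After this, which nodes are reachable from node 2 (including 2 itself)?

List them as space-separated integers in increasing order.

Answer: 0 1 2 3 4

Derivation:
Before: nodes reachable from 2: {0,1,2,3}
Adding (3,4): merges 2's component with another. Reachability grows.
After: nodes reachable from 2: {0,1,2,3,4}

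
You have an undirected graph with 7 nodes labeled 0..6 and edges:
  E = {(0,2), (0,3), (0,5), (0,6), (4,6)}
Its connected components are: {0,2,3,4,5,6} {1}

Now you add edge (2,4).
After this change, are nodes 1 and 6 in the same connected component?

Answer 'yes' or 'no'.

Answer: no

Derivation:
Initial components: {0,2,3,4,5,6} {1}
Adding edge (2,4): both already in same component {0,2,3,4,5,6}. No change.
New components: {0,2,3,4,5,6} {1}
Are 1 and 6 in the same component? no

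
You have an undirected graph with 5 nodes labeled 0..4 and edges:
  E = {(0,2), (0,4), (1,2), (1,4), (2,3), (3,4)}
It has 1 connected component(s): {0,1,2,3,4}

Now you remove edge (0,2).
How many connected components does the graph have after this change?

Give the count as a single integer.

Initial component count: 1
Remove (0,2): not a bridge. Count unchanged: 1.
  After removal, components: {0,1,2,3,4}
New component count: 1

Answer: 1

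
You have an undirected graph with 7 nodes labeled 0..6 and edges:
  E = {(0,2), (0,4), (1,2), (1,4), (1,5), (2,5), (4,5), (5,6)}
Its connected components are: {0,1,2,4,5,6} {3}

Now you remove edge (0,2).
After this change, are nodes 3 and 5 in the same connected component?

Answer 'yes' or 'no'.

Answer: no

Derivation:
Initial components: {0,1,2,4,5,6} {3}
Removing edge (0,2): not a bridge — component count unchanged at 2.
New components: {0,1,2,4,5,6} {3}
Are 3 and 5 in the same component? no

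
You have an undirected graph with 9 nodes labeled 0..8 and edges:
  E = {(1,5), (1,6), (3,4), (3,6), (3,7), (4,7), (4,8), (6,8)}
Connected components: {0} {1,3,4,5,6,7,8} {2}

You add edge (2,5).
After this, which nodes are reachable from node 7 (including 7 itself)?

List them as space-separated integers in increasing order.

Answer: 1 2 3 4 5 6 7 8

Derivation:
Before: nodes reachable from 7: {1,3,4,5,6,7,8}
Adding (2,5): merges 7's component with another. Reachability grows.
After: nodes reachable from 7: {1,2,3,4,5,6,7,8}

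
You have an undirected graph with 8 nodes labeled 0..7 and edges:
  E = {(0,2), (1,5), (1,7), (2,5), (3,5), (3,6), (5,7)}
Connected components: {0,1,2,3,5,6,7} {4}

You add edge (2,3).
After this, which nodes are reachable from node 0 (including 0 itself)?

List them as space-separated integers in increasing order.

Before: nodes reachable from 0: {0,1,2,3,5,6,7}
Adding (2,3): both endpoints already in same component. Reachability from 0 unchanged.
After: nodes reachable from 0: {0,1,2,3,5,6,7}

Answer: 0 1 2 3 5 6 7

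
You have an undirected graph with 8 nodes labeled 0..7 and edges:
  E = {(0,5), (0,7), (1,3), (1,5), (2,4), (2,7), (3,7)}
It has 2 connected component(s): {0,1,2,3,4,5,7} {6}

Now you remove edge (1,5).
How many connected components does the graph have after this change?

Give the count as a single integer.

Answer: 2

Derivation:
Initial component count: 2
Remove (1,5): not a bridge. Count unchanged: 2.
  After removal, components: {0,1,2,3,4,5,7} {6}
New component count: 2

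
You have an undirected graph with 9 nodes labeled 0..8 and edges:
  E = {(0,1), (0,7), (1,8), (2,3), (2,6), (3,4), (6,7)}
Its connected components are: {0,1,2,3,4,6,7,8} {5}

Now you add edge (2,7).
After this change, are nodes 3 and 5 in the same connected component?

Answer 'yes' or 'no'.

Initial components: {0,1,2,3,4,6,7,8} {5}
Adding edge (2,7): both already in same component {0,1,2,3,4,6,7,8}. No change.
New components: {0,1,2,3,4,6,7,8} {5}
Are 3 and 5 in the same component? no

Answer: no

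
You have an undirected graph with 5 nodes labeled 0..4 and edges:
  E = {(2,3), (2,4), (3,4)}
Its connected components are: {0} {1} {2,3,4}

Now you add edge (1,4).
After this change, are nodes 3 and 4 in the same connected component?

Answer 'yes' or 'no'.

Initial components: {0} {1} {2,3,4}
Adding edge (1,4): merges {1} and {2,3,4}.
New components: {0} {1,2,3,4}
Are 3 and 4 in the same component? yes

Answer: yes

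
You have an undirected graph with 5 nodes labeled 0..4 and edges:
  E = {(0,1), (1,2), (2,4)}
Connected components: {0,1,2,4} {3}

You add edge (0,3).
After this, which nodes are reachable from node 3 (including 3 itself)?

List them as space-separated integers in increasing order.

Before: nodes reachable from 3: {3}
Adding (0,3): merges 3's component with another. Reachability grows.
After: nodes reachable from 3: {0,1,2,3,4}

Answer: 0 1 2 3 4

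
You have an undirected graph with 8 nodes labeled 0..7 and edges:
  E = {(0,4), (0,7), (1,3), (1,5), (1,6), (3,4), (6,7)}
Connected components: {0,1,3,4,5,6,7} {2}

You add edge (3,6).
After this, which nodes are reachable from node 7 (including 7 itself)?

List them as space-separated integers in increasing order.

Before: nodes reachable from 7: {0,1,3,4,5,6,7}
Adding (3,6): both endpoints already in same component. Reachability from 7 unchanged.
After: nodes reachable from 7: {0,1,3,4,5,6,7}

Answer: 0 1 3 4 5 6 7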